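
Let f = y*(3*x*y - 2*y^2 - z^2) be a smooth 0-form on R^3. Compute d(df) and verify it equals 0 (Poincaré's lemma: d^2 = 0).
d(df) = 0

Step 1: df = sum_i (∂f/∂x_i) dx_i = (3*y^2) dx + (6*x*y - 6*y^2 - z^2) dy + (-2*y*z) dz.
Step 2: Apply d again. Using the 1-form formula, the coefficient of dx ∧ dy in d(df) is ∂^2 f/∂x ∂y - ∂^2 f/∂y ∂x = (6*y) - (6*y) = 0 (equality of mixed partials for smooth f).
Similarly for dx ∧ dz and dy ∧ dz — all coefficients vanish. So d(df) = 0.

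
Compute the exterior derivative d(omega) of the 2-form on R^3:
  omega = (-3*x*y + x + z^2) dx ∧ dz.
d(omega) = (3*x) dx ∧ dy ∧ dz

For a 2-form omega = sum_{i<j} g_{ij} dx_i ∧ dx_j, the exterior derivative is
  d(omega) = sum_{i<j} d(g_{ij}) ∧ dx_i ∧ dx_j = sum_{i<j, k} (∂g_{ij}/∂x_k) dx_k ∧ dx_i ∧ dx_j.
Expand each term, using dx_k ∧ dx_i ∧ dx_j = sgn(permutation) dx_{(a)} ∧ dx_{(b)} ∧ dx_{(c)} with (a < b < c) sorted:
  d(-3*x*y + x + z^2) includes (∂/∂y)(-3*x*y + x + z^2) dy = (-3*x) dy, which multiplied by dx ∧ dz gives (3*x) dx ∧ dy ∧ dz
Collecting like 3-forms: d(omega) = (3*x) dx ∧ dy ∧ dz.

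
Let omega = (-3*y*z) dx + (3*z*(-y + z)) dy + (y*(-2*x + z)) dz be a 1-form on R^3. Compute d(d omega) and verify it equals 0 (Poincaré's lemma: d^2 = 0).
d(d omega) = 0

Step 1: d omega = sum_{i<j} (∂f_j/∂x_i - ∂f_i/∂x_j) dx_i ∧ dx_j:
  coeff of dx ∧ dy: 3*z
  coeff of dx ∧ dz: y
  coeff of dy ∧ dz: -2*x + 3*y - 5*z
Step 2: Apply d again to each 2-form coefficient. The only possible 3-form in R^3 is dx ∧ dy ∧ dz, with coefficient
  ∂(coeff of dy∧dz)/∂x - ∂(coeff of dx∧dz)/∂y + ∂(coeff of dx∧dy)/∂z
  = ∂/∂x (-2*x + 3*y - 5*z) - ∂/∂y (y) + ∂/∂z (3*z).
Each of these terms simplifies to sums of mixed partials that cancel in pairs. The result is 0 (by equality of mixed partials for smooth functions — Schwarz / Clairaut).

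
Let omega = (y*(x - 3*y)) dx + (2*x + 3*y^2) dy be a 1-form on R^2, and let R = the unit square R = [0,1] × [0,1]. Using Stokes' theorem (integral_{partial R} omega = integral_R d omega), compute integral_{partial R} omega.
integral_(partial R) omega = 9/2

Stokes: integral_partial_R omega = integral_R d omega with d omega = (∂Q/∂x - ∂P/∂y) dx ∧ dy.
  ∂Q/∂x = 2
  ∂P/∂y = x - 6*y
  integrand = ∂Q/∂x - ∂P/∂y = -x + 6*y + 2.
Integrating over R: integral_0^1 integral_0^1 (-x + 6*y + 2) dx dy = 9/2.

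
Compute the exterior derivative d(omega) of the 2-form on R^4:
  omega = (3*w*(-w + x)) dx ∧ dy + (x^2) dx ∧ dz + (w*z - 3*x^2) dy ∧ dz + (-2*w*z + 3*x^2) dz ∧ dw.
d(omega) = (-6*w + 3*x) dx ∧ dy ∧ dw + (-6*x) dx ∧ dy ∧ dz + (z) dy ∧ dz ∧ dw + (6*x) dx ∧ dz ∧ dw

For a 2-form omega = sum_{i<j} g_{ij} dx_i ∧ dx_j, the exterior derivative is
  d(omega) = sum_{i<j} d(g_{ij}) ∧ dx_i ∧ dx_j = sum_{i<j, k} (∂g_{ij}/∂x_k) dx_k ∧ dx_i ∧ dx_j.
Expand each term, using dx_k ∧ dx_i ∧ dx_j = sgn(permutation) dx_{(a)} ∧ dx_{(b)} ∧ dx_{(c)} with (a < b < c) sorted:
  d(3*w*(-w + x)) includes (∂/∂w)(3*w*(-w + x)) dw = (-6*w + 3*x) dw, which multiplied by dx ∧ dy gives (-6*w + 3*x) dx ∧ dy ∧ dw
  d(w*z - 3*x^2) includes (∂/∂x)(w*z - 3*x^2) dx = (-6*x) dx, which multiplied by dy ∧ dz gives (-6*x) dx ∧ dy ∧ dz
  d(w*z - 3*x^2) includes (∂/∂w)(w*z - 3*x^2) dw = (z) dw, which multiplied by dy ∧ dz gives (z) dy ∧ dz ∧ dw
  d(-2*w*z + 3*x^2) includes (∂/∂x)(-2*w*z + 3*x^2) dx = (6*x) dx, which multiplied by dz ∧ dw gives (6*x) dx ∧ dz ∧ dw
Collecting like 3-forms: d(omega) = (-6*w + 3*x) dx ∧ dy ∧ dw + (-6*x) dx ∧ dy ∧ dz + (z) dy ∧ dz ∧ dw + (6*x) dx ∧ dz ∧ dw.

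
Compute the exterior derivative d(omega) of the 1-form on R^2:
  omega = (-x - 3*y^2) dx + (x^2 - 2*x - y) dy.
d(omega) = (2*x + 6*y - 2) dx ∧ dy

For a 1-form omega = sum_i f_i dx_i, the exterior derivative is
  d(omega) = sum_{i < j} (∂f_j/∂x_i - ∂f_i/∂x_j) dx_i ∧ dx_j.
  coefficient of dx ∧ dy: ∂f_2/∂x - ∂f_1/∂y = ∂(x^2 - 2*x - y)/∂x - ∂(-x - 3*y^2)/∂y = 2*x + 6*y - 2
Assembling: d(omega) = (2*x + 6*y - 2) dx ∧ dy.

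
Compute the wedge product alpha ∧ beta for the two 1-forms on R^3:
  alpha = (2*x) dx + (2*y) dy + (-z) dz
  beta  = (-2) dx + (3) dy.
alpha ∧ beta = (6*x + 4*y) dx ∧ dy + (-2*z) dx ∧ dz + (3*z) dy ∧ dz

Distribute the wedge, using dx_i ∧ dx_j = -dx_j ∧ dx_i and dx_i ∧ dx_i = 0. For each pair (i, j) with i < j, the coefficient of dx_i ∧ dx_j in alpha ∧ beta is (alpha_i * beta_j - alpha_j * beta_i). Collecting: alpha ∧ beta = (6*x + 4*y) dx ∧ dy + (-2*z) dx ∧ dz + (3*z) dy ∧ dz.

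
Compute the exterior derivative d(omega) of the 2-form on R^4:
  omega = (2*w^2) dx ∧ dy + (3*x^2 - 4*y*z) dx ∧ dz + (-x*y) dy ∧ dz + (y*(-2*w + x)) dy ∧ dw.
d(omega) = (4*w + y) dx ∧ dy ∧ dw + (-y + 4*z) dx ∧ dy ∧ dz

For a 2-form omega = sum_{i<j} g_{ij} dx_i ∧ dx_j, the exterior derivative is
  d(omega) = sum_{i<j} d(g_{ij}) ∧ dx_i ∧ dx_j = sum_{i<j, k} (∂g_{ij}/∂x_k) dx_k ∧ dx_i ∧ dx_j.
Expand each term, using dx_k ∧ dx_i ∧ dx_j = sgn(permutation) dx_{(a)} ∧ dx_{(b)} ∧ dx_{(c)} with (a < b < c) sorted:
  d(2*w^2) includes (∂/∂w)(2*w^2) dw = (4*w) dw, which multiplied by dx ∧ dy gives (4*w) dx ∧ dy ∧ dw
  d(3*x^2 - 4*y*z) includes (∂/∂y)(3*x^2 - 4*y*z) dy = (-4*z) dy, which multiplied by dx ∧ dz gives (4*z) dx ∧ dy ∧ dz
  d(-x*y) includes (∂/∂x)(-x*y) dx = (-y) dx, which multiplied by dy ∧ dz gives (-y) dx ∧ dy ∧ dz
  d(y*(-2*w + x)) includes (∂/∂x)(y*(-2*w + x)) dx = (y) dx, which multiplied by dy ∧ dw gives (y) dx ∧ dy ∧ dw
Collecting like 3-forms: d(omega) = (4*w + y) dx ∧ dy ∧ dw + (-y + 4*z) dx ∧ dy ∧ dz.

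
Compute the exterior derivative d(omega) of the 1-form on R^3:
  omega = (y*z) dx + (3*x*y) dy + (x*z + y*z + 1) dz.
d(omega) = (3*y - z) dx ∧ dy + (-y + z) dx ∧ dz + (z) dy ∧ dz

For a 1-form omega = sum_i f_i dx_i, the exterior derivative is
  d(omega) = sum_{i < j} (∂f_j/∂x_i - ∂f_i/∂x_j) dx_i ∧ dx_j.
  coefficient of dx ∧ dy: ∂f_2/∂x - ∂f_1/∂y = ∂(3*x*y)/∂x - ∂(y*z)/∂y = 3*y - z
  coefficient of dx ∧ dz: ∂f_3/∂x - ∂f_1/∂z = ∂(x*z + y*z + 1)/∂x - ∂(y*z)/∂z = -y + z
  coefficient of dy ∧ dz: ∂f_3/∂y - ∂f_2/∂z = ∂(x*z + y*z + 1)/∂y - ∂(3*x*y)/∂z = z
Assembling: d(omega) = (3*y - z) dx ∧ dy + (-y + z) dx ∧ dz + (z) dy ∧ dz.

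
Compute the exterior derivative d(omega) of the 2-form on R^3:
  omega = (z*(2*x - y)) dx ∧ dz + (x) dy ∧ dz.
d(omega) = (z + 1) dx ∧ dy ∧ dz

For a 2-form omega = sum_{i<j} g_{ij} dx_i ∧ dx_j, the exterior derivative is
  d(omega) = sum_{i<j} d(g_{ij}) ∧ dx_i ∧ dx_j = sum_{i<j, k} (∂g_{ij}/∂x_k) dx_k ∧ dx_i ∧ dx_j.
Expand each term, using dx_k ∧ dx_i ∧ dx_j = sgn(permutation) dx_{(a)} ∧ dx_{(b)} ∧ dx_{(c)} with (a < b < c) sorted:
  d(z*(2*x - y)) includes (∂/∂y)(z*(2*x - y)) dy = (-z) dy, which multiplied by dx ∧ dz gives (z) dx ∧ dy ∧ dz
  d(x) includes (∂/∂x)(x) dx = (1) dx, which multiplied by dy ∧ dz gives (1) dx ∧ dy ∧ dz
Collecting like 3-forms: d(omega) = (z + 1) dx ∧ dy ∧ dz.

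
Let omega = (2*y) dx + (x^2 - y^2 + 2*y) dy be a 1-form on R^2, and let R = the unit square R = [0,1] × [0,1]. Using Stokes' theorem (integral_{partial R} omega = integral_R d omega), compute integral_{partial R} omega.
integral_(partial R) omega = -1

Stokes: integral_partial_R omega = integral_R d omega with d omega = (∂Q/∂x - ∂P/∂y) dx ∧ dy.
  ∂Q/∂x = 2*x
  ∂P/∂y = 2
  integrand = ∂Q/∂x - ∂P/∂y = 2*x - 2.
Integrating over R: integral_0^1 integral_0^1 (2*x - 2) dx dy = -1.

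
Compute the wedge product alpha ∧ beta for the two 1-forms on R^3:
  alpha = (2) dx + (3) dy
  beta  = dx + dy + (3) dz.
alpha ∧ beta = (-1) dx ∧ dy + (6) dx ∧ dz + (9) dy ∧ dz

Distribute the wedge, using dx_i ∧ dx_j = -dx_j ∧ dx_i and dx_i ∧ dx_i = 0. For each pair (i, j) with i < j, the coefficient of dx_i ∧ dx_j in alpha ∧ beta is (alpha_i * beta_j - alpha_j * beta_i). Collecting: alpha ∧ beta = (-1) dx ∧ dy + (6) dx ∧ dz + (9) dy ∧ dz.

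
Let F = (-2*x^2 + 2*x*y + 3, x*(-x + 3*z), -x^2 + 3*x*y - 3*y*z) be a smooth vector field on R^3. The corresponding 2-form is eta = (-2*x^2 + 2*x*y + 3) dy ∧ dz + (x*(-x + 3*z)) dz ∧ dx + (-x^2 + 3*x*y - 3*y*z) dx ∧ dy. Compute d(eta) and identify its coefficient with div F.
d(eta) = (-4*x - y) dx ∧ dy ∧ dz; div F = -4*x - y

For a 2-form in R^3 of the form above, applying d gives a 3-form with coefficient ∂P/∂x + ∂Q/∂y + ∂R/∂z:
  ∂P/∂x = -4*x + 2*y
  ∂Q/∂y = 0
  ∂R/∂z = -3*y
Sum = -4*x - y, which is exactly div F.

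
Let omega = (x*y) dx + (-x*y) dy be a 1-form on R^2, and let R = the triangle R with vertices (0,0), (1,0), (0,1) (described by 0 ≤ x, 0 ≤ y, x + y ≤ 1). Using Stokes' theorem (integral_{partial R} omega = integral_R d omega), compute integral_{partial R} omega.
integral_(partial R) omega = -1/3

Stokes: integral_partial_R omega = integral_R d omega with d omega = (∂Q/∂x - ∂P/∂y) dx ∧ dy.
  ∂Q/∂x = -y
  ∂P/∂y = x
  integrand = ∂Q/∂x - ∂P/∂y = -x - y.
Integrating over R: integral_0^1 integral_0^{1-x} (-x - y) dy dx = -1/3.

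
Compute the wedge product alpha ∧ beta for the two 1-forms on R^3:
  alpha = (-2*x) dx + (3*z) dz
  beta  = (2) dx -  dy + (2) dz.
alpha ∧ beta = (2*x) dx ∧ dy + (-4*x - 6*z) dx ∧ dz + (3*z) dy ∧ dz

Distribute the wedge, using dx_i ∧ dx_j = -dx_j ∧ dx_i and dx_i ∧ dx_i = 0. For each pair (i, j) with i < j, the coefficient of dx_i ∧ dx_j in alpha ∧ beta is (alpha_i * beta_j - alpha_j * beta_i). Collecting: alpha ∧ beta = (2*x) dx ∧ dy + (-4*x - 6*z) dx ∧ dz + (3*z) dy ∧ dz.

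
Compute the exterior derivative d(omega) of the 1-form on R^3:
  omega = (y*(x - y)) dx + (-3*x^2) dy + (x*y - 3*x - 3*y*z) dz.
d(omega) = (-7*x + 2*y) dx ∧ dy + (y - 3) dx ∧ dz + (x - 3*z) dy ∧ dz

For a 1-form omega = sum_i f_i dx_i, the exterior derivative is
  d(omega) = sum_{i < j} (∂f_j/∂x_i - ∂f_i/∂x_j) dx_i ∧ dx_j.
  coefficient of dx ∧ dy: ∂f_2/∂x - ∂f_1/∂y = ∂(-3*x^2)/∂x - ∂(y*(x - y))/∂y = -7*x + 2*y
  coefficient of dx ∧ dz: ∂f_3/∂x - ∂f_1/∂z = ∂(x*y - 3*x - 3*y*z)/∂x - ∂(y*(x - y))/∂z = y - 3
  coefficient of dy ∧ dz: ∂f_3/∂y - ∂f_2/∂z = ∂(x*y - 3*x - 3*y*z)/∂y - ∂(-3*x^2)/∂z = x - 3*z
Assembling: d(omega) = (-7*x + 2*y) dx ∧ dy + (y - 3) dx ∧ dz + (x - 3*z) dy ∧ dz.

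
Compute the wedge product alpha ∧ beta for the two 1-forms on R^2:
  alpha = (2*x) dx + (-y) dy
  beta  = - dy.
alpha ∧ beta = (-2*x) dx ∧ dy

Distribute the wedge, using dx_i ∧ dx_j = -dx_j ∧ dx_i and dx_i ∧ dx_i = 0. For each pair (i, j) with i < j, the coefficient of dx_i ∧ dx_j in alpha ∧ beta is (alpha_i * beta_j - alpha_j * beta_i). Collecting: alpha ∧ beta = (-2*x) dx ∧ dy.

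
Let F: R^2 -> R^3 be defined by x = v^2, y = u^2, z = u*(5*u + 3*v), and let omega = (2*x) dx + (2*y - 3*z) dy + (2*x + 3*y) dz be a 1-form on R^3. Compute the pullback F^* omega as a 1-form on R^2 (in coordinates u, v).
F^* omega = (4*u^3 - 9*u^2*v + 20*u*v^2 + 6*v^3) du + (9*u^3 + 6*u*v^2 + 4*v^3) dv

Using F^*(f dg) = (f ∘ F) d(g ∘ F), substitute each coordinate x_i by F_i(u, v) in f_i, and replace dx_i by d F_i = (∂F_i/∂u) du + (∂F_i/∂v) dv.
  For the x component: f_1(F) = 2*v^2; d F_1 = (0) du + (2*v) dv
  For the y component: f_2(F) = u*(-13*u - 9*v); d F_2 = (2*u) du + (0) dv
  For the z component: f_3(F) = 3*u^2 + 2*v^2; d F_3 = (10*u + 3*v) du + (3*u) dv
Combining and collecting du, dv coefficients:
  coeff of du: 4*u^3 - 9*u^2*v + 20*u*v^2 + 6*v^3
  coeff of dv: 9*u^3 + 6*u*v^2 + 4*v^3
F^* omega = (4*u^3 - 9*u^2*v + 20*u*v^2 + 6*v^3) du + (9*u^3 + 6*u*v^2 + 4*v^3) dv.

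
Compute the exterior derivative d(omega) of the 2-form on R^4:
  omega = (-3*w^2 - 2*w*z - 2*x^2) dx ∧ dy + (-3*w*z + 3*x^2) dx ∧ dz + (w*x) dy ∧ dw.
d(omega) = (-2*w) dx ∧ dy ∧ dz + (-5*w - 2*z) dx ∧ dy ∧ dw + (-3*z) dx ∧ dz ∧ dw

For a 2-form omega = sum_{i<j} g_{ij} dx_i ∧ dx_j, the exterior derivative is
  d(omega) = sum_{i<j} d(g_{ij}) ∧ dx_i ∧ dx_j = sum_{i<j, k} (∂g_{ij}/∂x_k) dx_k ∧ dx_i ∧ dx_j.
Expand each term, using dx_k ∧ dx_i ∧ dx_j = sgn(permutation) dx_{(a)} ∧ dx_{(b)} ∧ dx_{(c)} with (a < b < c) sorted:
  d(-3*w^2 - 2*w*z - 2*x^2) includes (∂/∂z)(-3*w^2 - 2*w*z - 2*x^2) dz = (-2*w) dz, which multiplied by dx ∧ dy gives (-2*w) dx ∧ dy ∧ dz
  d(-3*w^2 - 2*w*z - 2*x^2) includes (∂/∂w)(-3*w^2 - 2*w*z - 2*x^2) dw = (-6*w - 2*z) dw, which multiplied by dx ∧ dy gives (-6*w - 2*z) dx ∧ dy ∧ dw
  d(-3*w*z + 3*x^2) includes (∂/∂w)(-3*w*z + 3*x^2) dw = (-3*z) dw, which multiplied by dx ∧ dz gives (-3*z) dx ∧ dz ∧ dw
  d(w*x) includes (∂/∂x)(w*x) dx = (w) dx, which multiplied by dy ∧ dw gives (w) dx ∧ dy ∧ dw
Collecting like 3-forms: d(omega) = (-2*w) dx ∧ dy ∧ dz + (-5*w - 2*z) dx ∧ dy ∧ dw + (-3*z) dx ∧ dz ∧ dw.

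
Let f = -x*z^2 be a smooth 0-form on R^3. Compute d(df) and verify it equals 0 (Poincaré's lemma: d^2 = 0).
d(df) = 0

Step 1: df = sum_i (∂f/∂x_i) dx_i = (-z^2) dx + (0) dy + (-2*x*z) dz.
Step 2: Apply d again. Using the 1-form formula, the coefficient of dx ∧ dy in d(df) is ∂^2 f/∂x ∂y - ∂^2 f/∂y ∂x = (0) - (0) = 0 (equality of mixed partials for smooth f).
Similarly for dx ∧ dz and dy ∧ dz — all coefficients vanish. So d(df) = 0.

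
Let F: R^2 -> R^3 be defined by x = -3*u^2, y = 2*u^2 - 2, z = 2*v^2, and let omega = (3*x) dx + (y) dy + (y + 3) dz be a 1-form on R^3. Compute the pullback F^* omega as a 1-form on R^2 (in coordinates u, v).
F^* omega = (62*u^3 - 8*u) du + (4*v*(2*u^2 + 1)) dv

Using F^*(f dg) = (f ∘ F) d(g ∘ F), substitute each coordinate x_i by F_i(u, v) in f_i, and replace dx_i by d F_i = (∂F_i/∂u) du + (∂F_i/∂v) dv.
  For the x component: f_1(F) = -9*u^2; d F_1 = (-6*u) du + (0) dv
  For the y component: f_2(F) = 2*u^2 - 2; d F_2 = (4*u) du + (0) dv
  For the z component: f_3(F) = 2*u^2 + 1; d F_3 = (0) du + (4*v) dv
Combining and collecting du, dv coefficients:
  coeff of du: 62*u^3 - 8*u
  coeff of dv: 4*v*(2*u^2 + 1)
F^* omega = (62*u^3 - 8*u) du + (4*v*(2*u^2 + 1)) dv.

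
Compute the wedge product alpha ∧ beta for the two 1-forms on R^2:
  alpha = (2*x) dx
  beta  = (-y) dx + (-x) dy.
alpha ∧ beta = (-2*x^2) dx ∧ dy

Distribute the wedge, using dx_i ∧ dx_j = -dx_j ∧ dx_i and dx_i ∧ dx_i = 0. For each pair (i, j) with i < j, the coefficient of dx_i ∧ dx_j in alpha ∧ beta is (alpha_i * beta_j - alpha_j * beta_i). Collecting: alpha ∧ beta = (-2*x^2) dx ∧ dy.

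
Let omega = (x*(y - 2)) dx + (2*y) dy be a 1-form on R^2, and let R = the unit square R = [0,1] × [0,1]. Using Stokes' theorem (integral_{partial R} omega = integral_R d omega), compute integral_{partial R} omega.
integral_(partial R) omega = -1/2

Stokes: integral_partial_R omega = integral_R d omega with d omega = (∂Q/∂x - ∂P/∂y) dx ∧ dy.
  ∂Q/∂x = 0
  ∂P/∂y = x
  integrand = ∂Q/∂x - ∂P/∂y = -x.
Integrating over R: integral_0^1 integral_0^1 (-x) dx dy = -1/2.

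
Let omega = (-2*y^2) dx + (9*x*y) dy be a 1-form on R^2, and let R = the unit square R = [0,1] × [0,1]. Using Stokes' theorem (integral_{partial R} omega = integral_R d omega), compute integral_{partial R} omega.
integral_(partial R) omega = 13/2

Stokes: integral_partial_R omega = integral_R d omega with d omega = (∂Q/∂x - ∂P/∂y) dx ∧ dy.
  ∂Q/∂x = 9*y
  ∂P/∂y = -4*y
  integrand = ∂Q/∂x - ∂P/∂y = 13*y.
Integrating over R: integral_0^1 integral_0^1 (13*y) dx dy = 13/2.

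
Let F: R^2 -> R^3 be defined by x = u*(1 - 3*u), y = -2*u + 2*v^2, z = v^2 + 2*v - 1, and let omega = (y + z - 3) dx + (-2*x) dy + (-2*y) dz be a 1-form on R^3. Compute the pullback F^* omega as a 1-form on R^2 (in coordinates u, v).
F^* omega = (-18*u*v^2 - 12*u*v + 26*u + 3*v^2 + 2*v - 4) du + (24*u^2*v + 8*u - 8*v^3 - 8*v^2) dv

Using F^*(f dg) = (f ∘ F) d(g ∘ F), substitute each coordinate x_i by F_i(u, v) in f_i, and replace dx_i by d F_i = (∂F_i/∂u) du + (∂F_i/∂v) dv.
  For the x component: f_1(F) = -2*u + 3*v^2 + 2*v - 4; d F_1 = (1 - 6*u) du + (0) dv
  For the y component: f_2(F) = 2*u*(3*u - 1); d F_2 = (-2) du + (4*v) dv
  For the z component: f_3(F) = 4*u - 4*v^2; d F_3 = (0) du + (2*v + 2) dv
Combining and collecting du, dv coefficients:
  coeff of du: -18*u*v^2 - 12*u*v + 26*u + 3*v^2 + 2*v - 4
  coeff of dv: 24*u^2*v + 8*u - 8*v^3 - 8*v^2
F^* omega = (-18*u*v^2 - 12*u*v + 26*u + 3*v^2 + 2*v - 4) du + (24*u^2*v + 8*u - 8*v^3 - 8*v^2) dv.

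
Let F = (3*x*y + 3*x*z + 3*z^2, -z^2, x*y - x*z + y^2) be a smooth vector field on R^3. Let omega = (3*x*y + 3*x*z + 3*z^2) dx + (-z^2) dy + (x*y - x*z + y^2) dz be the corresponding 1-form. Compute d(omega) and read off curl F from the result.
d(omega) = (x + 2*y + 2*z) dy ∧ dz + (3*x - y + 7*z) dz ∧ dx + (-3*x) dx ∧ dy; curl F = (x + 2*y + 2*z, 3*x - y + 7*z, -3*x)

d omega = sum_{i<j} (∂f_j/∂x_i - ∂f_i/∂x_j) dx_i ∧ dx_j. Under the identification (dy ∧ dz, dz ∧ dx, dx ∧ dy) ↔ (e_x, e_y, e_z), the coefficients are exactly the components of curl F. Compute:
  ∂R/∂y - ∂Q/∂z = (x + 2*y) - (-2*z) = x + 2*y + 2*z
  ∂P/∂z - ∂R/∂x = (3*x + 6*z) - (y - z) = 3*x - y + 7*z
  ∂Q/∂x - ∂P/∂y = (0) - (3*x) = -3*x.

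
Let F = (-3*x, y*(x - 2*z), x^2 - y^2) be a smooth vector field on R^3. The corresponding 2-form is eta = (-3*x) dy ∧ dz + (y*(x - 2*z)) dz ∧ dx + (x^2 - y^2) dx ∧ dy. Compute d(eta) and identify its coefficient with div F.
d(eta) = (x - 2*z - 3) dx ∧ dy ∧ dz; div F = x - 2*z - 3

For a 2-form in R^3 of the form above, applying d gives a 3-form with coefficient ∂P/∂x + ∂Q/∂y + ∂R/∂z:
  ∂P/∂x = -3
  ∂Q/∂y = x - 2*z
  ∂R/∂z = 0
Sum = x - 2*z - 3, which is exactly div F.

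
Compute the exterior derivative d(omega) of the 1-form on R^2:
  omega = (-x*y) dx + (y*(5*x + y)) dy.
d(omega) = (x + 5*y) dx ∧ dy

For a 1-form omega = sum_i f_i dx_i, the exterior derivative is
  d(omega) = sum_{i < j} (∂f_j/∂x_i - ∂f_i/∂x_j) dx_i ∧ dx_j.
  coefficient of dx ∧ dy: ∂f_2/∂x - ∂f_1/∂y = ∂(y*(5*x + y))/∂x - ∂(-x*y)/∂y = x + 5*y
Assembling: d(omega) = (x + 5*y) dx ∧ dy.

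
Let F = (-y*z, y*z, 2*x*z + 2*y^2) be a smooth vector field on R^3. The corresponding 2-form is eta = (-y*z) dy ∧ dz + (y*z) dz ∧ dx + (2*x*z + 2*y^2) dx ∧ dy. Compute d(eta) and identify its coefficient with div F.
d(eta) = (2*x + z) dx ∧ dy ∧ dz; div F = 2*x + z

For a 2-form in R^3 of the form above, applying d gives a 3-form with coefficient ∂P/∂x + ∂Q/∂y + ∂R/∂z:
  ∂P/∂x = 0
  ∂Q/∂y = z
  ∂R/∂z = 2*x
Sum = 2*x + z, which is exactly div F.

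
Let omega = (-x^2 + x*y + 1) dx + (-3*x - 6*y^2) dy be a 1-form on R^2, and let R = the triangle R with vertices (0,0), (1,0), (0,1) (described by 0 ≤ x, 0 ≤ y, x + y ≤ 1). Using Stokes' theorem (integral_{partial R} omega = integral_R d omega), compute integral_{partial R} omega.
integral_(partial R) omega = -5/3

Stokes: integral_partial_R omega = integral_R d omega with d omega = (∂Q/∂x - ∂P/∂y) dx ∧ dy.
  ∂Q/∂x = -3
  ∂P/∂y = x
  integrand = ∂Q/∂x - ∂P/∂y = -x - 3.
Integrating over R: integral_0^1 integral_0^{1-x} (-x - 3) dy dx = -5/3.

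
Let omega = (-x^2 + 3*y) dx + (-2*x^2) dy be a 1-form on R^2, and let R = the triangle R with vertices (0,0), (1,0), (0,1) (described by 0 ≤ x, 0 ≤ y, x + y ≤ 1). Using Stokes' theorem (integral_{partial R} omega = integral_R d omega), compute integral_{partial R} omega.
integral_(partial R) omega = -13/6

Stokes: integral_partial_R omega = integral_R d omega with d omega = (∂Q/∂x - ∂P/∂y) dx ∧ dy.
  ∂Q/∂x = -4*x
  ∂P/∂y = 3
  integrand = ∂Q/∂x - ∂P/∂y = -4*x - 3.
Integrating over R: integral_0^1 integral_0^{1-x} (-4*x - 3) dy dx = -13/6.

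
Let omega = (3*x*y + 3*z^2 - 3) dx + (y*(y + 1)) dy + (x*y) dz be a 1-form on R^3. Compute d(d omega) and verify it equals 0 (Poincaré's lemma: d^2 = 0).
d(d omega) = 0

Step 1: d omega = sum_{i<j} (∂f_j/∂x_i - ∂f_i/∂x_j) dx_i ∧ dx_j:
  coeff of dx ∧ dy: -3*x
  coeff of dx ∧ dz: y - 6*z
  coeff of dy ∧ dz: x
Step 2: Apply d again to each 2-form coefficient. The only possible 3-form in R^3 is dx ∧ dy ∧ dz, with coefficient
  ∂(coeff of dy∧dz)/∂x - ∂(coeff of dx∧dz)/∂y + ∂(coeff of dx∧dy)/∂z
  = ∂/∂x (x) - ∂/∂y (y - 6*z) + ∂/∂z (-3*x).
Each of these terms simplifies to sums of mixed partials that cancel in pairs. The result is 0 (by equality of mixed partials for smooth functions — Schwarz / Clairaut).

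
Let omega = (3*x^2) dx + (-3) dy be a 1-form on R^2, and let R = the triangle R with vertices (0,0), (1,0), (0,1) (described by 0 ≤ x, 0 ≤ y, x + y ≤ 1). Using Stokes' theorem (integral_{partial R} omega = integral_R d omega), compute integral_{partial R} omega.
integral_(partial R) omega = 0

Stokes: integral_partial_R omega = integral_R d omega with d omega = (∂Q/∂x - ∂P/∂y) dx ∧ dy.
  ∂Q/∂x = 0
  ∂P/∂y = 0
  integrand = ∂Q/∂x - ∂P/∂y = 0.
Integrating over R: integral_0^1 integral_0^{1-x} (0) dy dx = 0.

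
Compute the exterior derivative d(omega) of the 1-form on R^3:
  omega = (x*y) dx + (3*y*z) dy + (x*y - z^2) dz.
d(omega) = (-x) dx ∧ dy + (y) dx ∧ dz + (x - 3*y) dy ∧ dz

For a 1-form omega = sum_i f_i dx_i, the exterior derivative is
  d(omega) = sum_{i < j} (∂f_j/∂x_i - ∂f_i/∂x_j) dx_i ∧ dx_j.
  coefficient of dx ∧ dy: ∂f_2/∂x - ∂f_1/∂y = ∂(3*y*z)/∂x - ∂(x*y)/∂y = -x
  coefficient of dx ∧ dz: ∂f_3/∂x - ∂f_1/∂z = ∂(x*y - z^2)/∂x - ∂(x*y)/∂z = y
  coefficient of dy ∧ dz: ∂f_3/∂y - ∂f_2/∂z = ∂(x*y - z^2)/∂y - ∂(3*y*z)/∂z = x - 3*y
Assembling: d(omega) = (-x) dx ∧ dy + (y) dx ∧ dz + (x - 3*y) dy ∧ dz.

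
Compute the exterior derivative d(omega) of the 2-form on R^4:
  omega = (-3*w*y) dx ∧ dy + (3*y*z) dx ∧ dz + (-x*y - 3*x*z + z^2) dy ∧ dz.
d(omega) = (-3*y) dx ∧ dy ∧ dw + (-y - 6*z) dx ∧ dy ∧ dz

For a 2-form omega = sum_{i<j} g_{ij} dx_i ∧ dx_j, the exterior derivative is
  d(omega) = sum_{i<j} d(g_{ij}) ∧ dx_i ∧ dx_j = sum_{i<j, k} (∂g_{ij}/∂x_k) dx_k ∧ dx_i ∧ dx_j.
Expand each term, using dx_k ∧ dx_i ∧ dx_j = sgn(permutation) dx_{(a)} ∧ dx_{(b)} ∧ dx_{(c)} with (a < b < c) sorted:
  d(-3*w*y) includes (∂/∂w)(-3*w*y) dw = (-3*y) dw, which multiplied by dx ∧ dy gives (-3*y) dx ∧ dy ∧ dw
  d(3*y*z) includes (∂/∂y)(3*y*z) dy = (3*z) dy, which multiplied by dx ∧ dz gives (-3*z) dx ∧ dy ∧ dz
  d(-x*y - 3*x*z + z^2) includes (∂/∂x)(-x*y - 3*x*z + z^2) dx = (-y - 3*z) dx, which multiplied by dy ∧ dz gives (-y - 3*z) dx ∧ dy ∧ dz
Collecting like 3-forms: d(omega) = (-3*y) dx ∧ dy ∧ dw + (-y - 6*z) dx ∧ dy ∧ dz.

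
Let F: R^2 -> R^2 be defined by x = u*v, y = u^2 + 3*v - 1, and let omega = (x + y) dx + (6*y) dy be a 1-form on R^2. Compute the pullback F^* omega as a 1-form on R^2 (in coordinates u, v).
F^* omega = (12*u^3 + u^2*v + u*v^2 + 36*u*v - 12*u + 3*v^2 - v) du + (u^3 + u^2*v + 18*u^2 + 3*u*v - u + 54*v - 18) dv

Using F^*(f dg) = (f ∘ F) d(g ∘ F), substitute each coordinate x_i by F_i(u, v) in f_i, and replace dx_i by d F_i = (∂F_i/∂u) du + (∂F_i/∂v) dv.
  For the x component: f_1(F) = u^2 + u*v + 3*v - 1; d F_1 = (v) du + (u) dv
  For the y component: f_2(F) = 6*u^2 + 18*v - 6; d F_2 = (2*u) du + (3) dv
Combining and collecting du, dv coefficients:
  coeff of du: 12*u^3 + u^2*v + u*v^2 + 36*u*v - 12*u + 3*v^2 - v
  coeff of dv: u^3 + u^2*v + 18*u^2 + 3*u*v - u + 54*v - 18
F^* omega = (12*u^3 + u^2*v + u*v^2 + 36*u*v - 12*u + 3*v^2 - v) du + (u^3 + u^2*v + 18*u^2 + 3*u*v - u + 54*v - 18) dv.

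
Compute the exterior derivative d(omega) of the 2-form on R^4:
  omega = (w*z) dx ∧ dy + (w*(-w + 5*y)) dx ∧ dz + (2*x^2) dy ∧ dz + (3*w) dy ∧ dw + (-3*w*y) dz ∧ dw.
d(omega) = (-4*w + 4*x) dx ∧ dy ∧ dz + (z) dx ∧ dy ∧ dw + (-2*w + 5*y) dx ∧ dz ∧ dw + (-3*w) dy ∧ dz ∧ dw

For a 2-form omega = sum_{i<j} g_{ij} dx_i ∧ dx_j, the exterior derivative is
  d(omega) = sum_{i<j} d(g_{ij}) ∧ dx_i ∧ dx_j = sum_{i<j, k} (∂g_{ij}/∂x_k) dx_k ∧ dx_i ∧ dx_j.
Expand each term, using dx_k ∧ dx_i ∧ dx_j = sgn(permutation) dx_{(a)} ∧ dx_{(b)} ∧ dx_{(c)} with (a < b < c) sorted:
  d(w*z) includes (∂/∂z)(w*z) dz = (w) dz, which multiplied by dx ∧ dy gives (w) dx ∧ dy ∧ dz
  d(w*z) includes (∂/∂w)(w*z) dw = (z) dw, which multiplied by dx ∧ dy gives (z) dx ∧ dy ∧ dw
  d(w*(-w + 5*y)) includes (∂/∂y)(w*(-w + 5*y)) dy = (5*w) dy, which multiplied by dx ∧ dz gives (-5*w) dx ∧ dy ∧ dz
  d(w*(-w + 5*y)) includes (∂/∂w)(w*(-w + 5*y)) dw = (-2*w + 5*y) dw, which multiplied by dx ∧ dz gives (-2*w + 5*y) dx ∧ dz ∧ dw
  d(2*x^2) includes (∂/∂x)(2*x^2) dx = (4*x) dx, which multiplied by dy ∧ dz gives (4*x) dx ∧ dy ∧ dz
  d(-3*w*y) includes (∂/∂y)(-3*w*y) dy = (-3*w) dy, which multiplied by dz ∧ dw gives (-3*w) dy ∧ dz ∧ dw
Collecting like 3-forms: d(omega) = (-4*w + 4*x) dx ∧ dy ∧ dz + (z) dx ∧ dy ∧ dw + (-2*w + 5*y) dx ∧ dz ∧ dw + (-3*w) dy ∧ dz ∧ dw.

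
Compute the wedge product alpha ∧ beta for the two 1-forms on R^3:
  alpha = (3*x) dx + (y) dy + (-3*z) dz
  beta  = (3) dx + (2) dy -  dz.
alpha ∧ beta = (6*x - 3*y) dx ∧ dy + (-3*x + 9*z) dx ∧ dz + (-y + 6*z) dy ∧ dz

Distribute the wedge, using dx_i ∧ dx_j = -dx_j ∧ dx_i and dx_i ∧ dx_i = 0. For each pair (i, j) with i < j, the coefficient of dx_i ∧ dx_j in alpha ∧ beta is (alpha_i * beta_j - alpha_j * beta_i). Collecting: alpha ∧ beta = (6*x - 3*y) dx ∧ dy + (-3*x + 9*z) dx ∧ dz + (-y + 6*z) dy ∧ dz.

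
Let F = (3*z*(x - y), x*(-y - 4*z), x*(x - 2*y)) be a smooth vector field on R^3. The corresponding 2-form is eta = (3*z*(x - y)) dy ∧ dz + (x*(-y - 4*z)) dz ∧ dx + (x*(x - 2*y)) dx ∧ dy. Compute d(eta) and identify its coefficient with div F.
d(eta) = (-x + 3*z) dx ∧ dy ∧ dz; div F = -x + 3*z

For a 2-form in R^3 of the form above, applying d gives a 3-form with coefficient ∂P/∂x + ∂Q/∂y + ∂R/∂z:
  ∂P/∂x = 3*z
  ∂Q/∂y = -x
  ∂R/∂z = 0
Sum = -x + 3*z, which is exactly div F.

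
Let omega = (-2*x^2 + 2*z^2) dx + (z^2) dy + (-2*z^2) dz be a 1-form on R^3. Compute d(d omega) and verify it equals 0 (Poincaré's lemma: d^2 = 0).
d(d omega) = 0

Step 1: d omega = sum_{i<j} (∂f_j/∂x_i - ∂f_i/∂x_j) dx_i ∧ dx_j:
  coeff of dx ∧ dy: 0
  coeff of dx ∧ dz: -4*z
  coeff of dy ∧ dz: -2*z
Step 2: Apply d again to each 2-form coefficient. The only possible 3-form in R^3 is dx ∧ dy ∧ dz, with coefficient
  ∂(coeff of dy∧dz)/∂x - ∂(coeff of dx∧dz)/∂y + ∂(coeff of dx∧dy)/∂z
  = ∂/∂x (-2*z) - ∂/∂y (-4*z) + ∂/∂z (0).
Each of these terms simplifies to sums of mixed partials that cancel in pairs. The result is 0 (by equality of mixed partials for smooth functions — Schwarz / Clairaut).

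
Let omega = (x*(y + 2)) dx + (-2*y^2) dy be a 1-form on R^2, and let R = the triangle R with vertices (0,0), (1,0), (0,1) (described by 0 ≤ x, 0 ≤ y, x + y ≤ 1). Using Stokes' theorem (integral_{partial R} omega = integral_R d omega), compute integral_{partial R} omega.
integral_(partial R) omega = -1/6

Stokes: integral_partial_R omega = integral_R d omega with d omega = (∂Q/∂x - ∂P/∂y) dx ∧ dy.
  ∂Q/∂x = 0
  ∂P/∂y = x
  integrand = ∂Q/∂x - ∂P/∂y = -x.
Integrating over R: integral_0^1 integral_0^{1-x} (-x) dy dx = -1/6.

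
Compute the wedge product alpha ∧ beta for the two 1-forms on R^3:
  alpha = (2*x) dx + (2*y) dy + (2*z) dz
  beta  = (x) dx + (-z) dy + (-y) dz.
alpha ∧ beta = (-2*x*(y + z)) dx ∧ dy + (-2*x*(y + z)) dx ∧ dz + (-2*y^2 + 2*z^2) dy ∧ dz

Distribute the wedge, using dx_i ∧ dx_j = -dx_j ∧ dx_i and dx_i ∧ dx_i = 0. For each pair (i, j) with i < j, the coefficient of dx_i ∧ dx_j in alpha ∧ beta is (alpha_i * beta_j - alpha_j * beta_i). Collecting: alpha ∧ beta = (-2*x*(y + z)) dx ∧ dy + (-2*x*(y + z)) dx ∧ dz + (-2*y^2 + 2*z^2) dy ∧ dz.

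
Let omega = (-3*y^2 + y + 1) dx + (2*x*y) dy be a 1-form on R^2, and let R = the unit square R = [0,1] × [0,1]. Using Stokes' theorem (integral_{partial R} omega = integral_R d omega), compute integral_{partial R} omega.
integral_(partial R) omega = 3

Stokes: integral_partial_R omega = integral_R d omega with d omega = (∂Q/∂x - ∂P/∂y) dx ∧ dy.
  ∂Q/∂x = 2*y
  ∂P/∂y = 1 - 6*y
  integrand = ∂Q/∂x - ∂P/∂y = 8*y - 1.
Integrating over R: integral_0^1 integral_0^1 (8*y - 1) dx dy = 3.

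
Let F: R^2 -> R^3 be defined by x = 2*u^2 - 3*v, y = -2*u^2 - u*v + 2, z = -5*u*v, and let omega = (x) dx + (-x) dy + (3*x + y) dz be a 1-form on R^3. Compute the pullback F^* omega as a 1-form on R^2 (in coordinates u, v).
F^* omega = (16*u^3 - 18*u^2*v + 5*u*v^2 - 24*u*v + 42*v^2 - 10*v) du + (-18*u^3 + 5*u^2*v - 6*u^2 + 42*u*v - 10*u + 9*v) dv

Using F^*(f dg) = (f ∘ F) d(g ∘ F), substitute each coordinate x_i by F_i(u, v) in f_i, and replace dx_i by d F_i = (∂F_i/∂u) du + (∂F_i/∂v) dv.
  For the x component: f_1(F) = 2*u^2 - 3*v; d F_1 = (4*u) du + (-3) dv
  For the y component: f_2(F) = -2*u^2 + 3*v; d F_2 = (-4*u - v) du + (-u) dv
  For the z component: f_3(F) = 4*u^2 - u*v - 9*v + 2; d F_3 = (-5*v) du + (-5*u) dv
Combining and collecting du, dv coefficients:
  coeff of du: 16*u^3 - 18*u^2*v + 5*u*v^2 - 24*u*v + 42*v^2 - 10*v
  coeff of dv: -18*u^3 + 5*u^2*v - 6*u^2 + 42*u*v - 10*u + 9*v
F^* omega = (16*u^3 - 18*u^2*v + 5*u*v^2 - 24*u*v + 42*v^2 - 10*v) du + (-18*u^3 + 5*u^2*v - 6*u^2 + 42*u*v - 10*u + 9*v) dv.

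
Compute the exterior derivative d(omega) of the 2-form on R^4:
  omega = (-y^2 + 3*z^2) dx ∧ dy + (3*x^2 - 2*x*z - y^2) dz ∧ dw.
d(omega) = (6*z) dx ∧ dy ∧ dz + (6*x - 2*z) dx ∧ dz ∧ dw + (-2*y) dy ∧ dz ∧ dw

For a 2-form omega = sum_{i<j} g_{ij} dx_i ∧ dx_j, the exterior derivative is
  d(omega) = sum_{i<j} d(g_{ij}) ∧ dx_i ∧ dx_j = sum_{i<j, k} (∂g_{ij}/∂x_k) dx_k ∧ dx_i ∧ dx_j.
Expand each term, using dx_k ∧ dx_i ∧ dx_j = sgn(permutation) dx_{(a)} ∧ dx_{(b)} ∧ dx_{(c)} with (a < b < c) sorted:
  d(-y^2 + 3*z^2) includes (∂/∂z)(-y^2 + 3*z^2) dz = (6*z) dz, which multiplied by dx ∧ dy gives (6*z) dx ∧ dy ∧ dz
  d(3*x^2 - 2*x*z - y^2) includes (∂/∂x)(3*x^2 - 2*x*z - y^2) dx = (6*x - 2*z) dx, which multiplied by dz ∧ dw gives (6*x - 2*z) dx ∧ dz ∧ dw
  d(3*x^2 - 2*x*z - y^2) includes (∂/∂y)(3*x^2 - 2*x*z - y^2) dy = (-2*y) dy, which multiplied by dz ∧ dw gives (-2*y) dy ∧ dz ∧ dw
Collecting like 3-forms: d(omega) = (6*z) dx ∧ dy ∧ dz + (6*x - 2*z) dx ∧ dz ∧ dw + (-2*y) dy ∧ dz ∧ dw.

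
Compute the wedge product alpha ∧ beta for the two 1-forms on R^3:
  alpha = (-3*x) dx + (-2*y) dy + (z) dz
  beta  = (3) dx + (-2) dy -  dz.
alpha ∧ beta = (6*x + 6*y) dx ∧ dy + (3*x - 3*z) dx ∧ dz + (2*y + 2*z) dy ∧ dz

Distribute the wedge, using dx_i ∧ dx_j = -dx_j ∧ dx_i and dx_i ∧ dx_i = 0. For each pair (i, j) with i < j, the coefficient of dx_i ∧ dx_j in alpha ∧ beta is (alpha_i * beta_j - alpha_j * beta_i). Collecting: alpha ∧ beta = (6*x + 6*y) dx ∧ dy + (3*x - 3*z) dx ∧ dz + (2*y + 2*z) dy ∧ dz.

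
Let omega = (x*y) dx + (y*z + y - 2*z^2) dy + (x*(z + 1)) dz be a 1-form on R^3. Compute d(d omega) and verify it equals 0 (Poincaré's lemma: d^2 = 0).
d(d omega) = 0

Step 1: d omega = sum_{i<j} (∂f_j/∂x_i - ∂f_i/∂x_j) dx_i ∧ dx_j:
  coeff of dx ∧ dy: -x
  coeff of dx ∧ dz: z + 1
  coeff of dy ∧ dz: -y + 4*z
Step 2: Apply d again to each 2-form coefficient. The only possible 3-form in R^3 is dx ∧ dy ∧ dz, with coefficient
  ∂(coeff of dy∧dz)/∂x - ∂(coeff of dx∧dz)/∂y + ∂(coeff of dx∧dy)/∂z
  = ∂/∂x (-y + 4*z) - ∂/∂y (z + 1) + ∂/∂z (-x).
Each of these terms simplifies to sums of mixed partials that cancel in pairs. The result is 0 (by equality of mixed partials for smooth functions — Schwarz / Clairaut).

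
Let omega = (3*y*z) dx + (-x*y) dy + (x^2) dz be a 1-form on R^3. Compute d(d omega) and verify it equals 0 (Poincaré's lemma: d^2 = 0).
d(d omega) = 0

Step 1: d omega = sum_{i<j} (∂f_j/∂x_i - ∂f_i/∂x_j) dx_i ∧ dx_j:
  coeff of dx ∧ dy: -y - 3*z
  coeff of dx ∧ dz: 2*x - 3*y
  coeff of dy ∧ dz: 0
Step 2: Apply d again to each 2-form coefficient. The only possible 3-form in R^3 is dx ∧ dy ∧ dz, with coefficient
  ∂(coeff of dy∧dz)/∂x - ∂(coeff of dx∧dz)/∂y + ∂(coeff of dx∧dy)/∂z
  = ∂/∂x (0) - ∂/∂y (2*x - 3*y) + ∂/∂z (-y - 3*z).
Each of these terms simplifies to sums of mixed partials that cancel in pairs. The result is 0 (by equality of mixed partials for smooth functions — Schwarz / Clairaut).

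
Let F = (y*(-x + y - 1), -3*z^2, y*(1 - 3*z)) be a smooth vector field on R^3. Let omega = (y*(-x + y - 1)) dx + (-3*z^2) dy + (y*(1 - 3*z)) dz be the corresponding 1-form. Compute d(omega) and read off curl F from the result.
d(omega) = (3*z + 1) dy ∧ dz + (0) dz ∧ dx + (x - 2*y + 1) dx ∧ dy; curl F = (3*z + 1, 0, x - 2*y + 1)

d omega = sum_{i<j} (∂f_j/∂x_i - ∂f_i/∂x_j) dx_i ∧ dx_j. Under the identification (dy ∧ dz, dz ∧ dx, dx ∧ dy) ↔ (e_x, e_y, e_z), the coefficients are exactly the components of curl F. Compute:
  ∂R/∂y - ∂Q/∂z = (1 - 3*z) - (-6*z) = 3*z + 1
  ∂P/∂z - ∂R/∂x = (0) - (0) = 0
  ∂Q/∂x - ∂P/∂y = (0) - (-x + 2*y - 1) = x - 2*y + 1.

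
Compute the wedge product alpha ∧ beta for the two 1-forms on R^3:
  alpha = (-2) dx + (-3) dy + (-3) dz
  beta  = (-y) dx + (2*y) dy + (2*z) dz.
alpha ∧ beta = (-7*y) dx ∧ dy + (-3*y - 4*z) dx ∧ dz + (6*y - 6*z) dy ∧ dz

Distribute the wedge, using dx_i ∧ dx_j = -dx_j ∧ dx_i and dx_i ∧ dx_i = 0. For each pair (i, j) with i < j, the coefficient of dx_i ∧ dx_j in alpha ∧ beta is (alpha_i * beta_j - alpha_j * beta_i). Collecting: alpha ∧ beta = (-7*y) dx ∧ dy + (-3*y - 4*z) dx ∧ dz + (6*y - 6*z) dy ∧ dz.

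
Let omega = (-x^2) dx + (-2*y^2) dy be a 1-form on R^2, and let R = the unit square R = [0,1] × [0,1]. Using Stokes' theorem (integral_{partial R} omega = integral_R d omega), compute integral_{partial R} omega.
integral_(partial R) omega = 0

Stokes: integral_partial_R omega = integral_R d omega with d omega = (∂Q/∂x - ∂P/∂y) dx ∧ dy.
  ∂Q/∂x = 0
  ∂P/∂y = 0
  integrand = ∂Q/∂x - ∂P/∂y = 0.
Integrating over R: integral_0^1 integral_0^1 (0) dx dy = 0.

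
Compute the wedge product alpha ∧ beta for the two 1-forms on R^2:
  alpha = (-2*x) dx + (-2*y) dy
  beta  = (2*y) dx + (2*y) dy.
alpha ∧ beta = (4*y*(-x + y)) dx ∧ dy

Distribute the wedge, using dx_i ∧ dx_j = -dx_j ∧ dx_i and dx_i ∧ dx_i = 0. For each pair (i, j) with i < j, the coefficient of dx_i ∧ dx_j in alpha ∧ beta is (alpha_i * beta_j - alpha_j * beta_i). Collecting: alpha ∧ beta = (4*y*(-x + y)) dx ∧ dy.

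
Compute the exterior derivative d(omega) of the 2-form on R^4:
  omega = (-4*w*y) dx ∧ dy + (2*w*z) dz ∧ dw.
d(omega) = (-4*y) dx ∧ dy ∧ dw

For a 2-form omega = sum_{i<j} g_{ij} dx_i ∧ dx_j, the exterior derivative is
  d(omega) = sum_{i<j} d(g_{ij}) ∧ dx_i ∧ dx_j = sum_{i<j, k} (∂g_{ij}/∂x_k) dx_k ∧ dx_i ∧ dx_j.
Expand each term, using dx_k ∧ dx_i ∧ dx_j = sgn(permutation) dx_{(a)} ∧ dx_{(b)} ∧ dx_{(c)} with (a < b < c) sorted:
  d(-4*w*y) includes (∂/∂w)(-4*w*y) dw = (-4*y) dw, which multiplied by dx ∧ dy gives (-4*y) dx ∧ dy ∧ dw
Collecting like 3-forms: d(omega) = (-4*y) dx ∧ dy ∧ dw.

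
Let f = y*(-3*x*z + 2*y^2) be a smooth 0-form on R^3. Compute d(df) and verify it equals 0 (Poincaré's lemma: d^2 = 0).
d(df) = 0

Step 1: df = sum_i (∂f/∂x_i) dx_i = (-3*y*z) dx + (-3*x*z + 6*y^2) dy + (-3*x*y) dz.
Step 2: Apply d again. Using the 1-form formula, the coefficient of dx ∧ dy in d(df) is ∂^2 f/∂x ∂y - ∂^2 f/∂y ∂x = (-3*z) - (-3*z) = 0 (equality of mixed partials for smooth f).
Similarly for dx ∧ dz and dy ∧ dz — all coefficients vanish. So d(df) = 0.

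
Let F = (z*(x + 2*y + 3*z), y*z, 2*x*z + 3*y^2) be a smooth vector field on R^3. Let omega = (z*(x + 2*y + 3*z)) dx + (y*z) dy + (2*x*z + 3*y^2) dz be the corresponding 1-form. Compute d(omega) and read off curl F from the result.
d(omega) = (5*y) dy ∧ dz + (x + 2*y + 4*z) dz ∧ dx + (-2*z) dx ∧ dy; curl F = (5*y, x + 2*y + 4*z, -2*z)

d omega = sum_{i<j} (∂f_j/∂x_i - ∂f_i/∂x_j) dx_i ∧ dx_j. Under the identification (dy ∧ dz, dz ∧ dx, dx ∧ dy) ↔ (e_x, e_y, e_z), the coefficients are exactly the components of curl F. Compute:
  ∂R/∂y - ∂Q/∂z = (6*y) - (y) = 5*y
  ∂P/∂z - ∂R/∂x = (x + 2*y + 6*z) - (2*z) = x + 2*y + 4*z
  ∂Q/∂x - ∂P/∂y = (0) - (2*z) = -2*z.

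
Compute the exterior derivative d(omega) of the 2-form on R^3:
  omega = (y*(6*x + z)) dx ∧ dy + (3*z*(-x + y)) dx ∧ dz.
d(omega) = (y - 3*z) dx ∧ dy ∧ dz

For a 2-form omega = sum_{i<j} g_{ij} dx_i ∧ dx_j, the exterior derivative is
  d(omega) = sum_{i<j} d(g_{ij}) ∧ dx_i ∧ dx_j = sum_{i<j, k} (∂g_{ij}/∂x_k) dx_k ∧ dx_i ∧ dx_j.
Expand each term, using dx_k ∧ dx_i ∧ dx_j = sgn(permutation) dx_{(a)} ∧ dx_{(b)} ∧ dx_{(c)} with (a < b < c) sorted:
  d(y*(6*x + z)) includes (∂/∂z)(y*(6*x + z)) dz = (y) dz, which multiplied by dx ∧ dy gives (y) dx ∧ dy ∧ dz
  d(3*z*(-x + y)) includes (∂/∂y)(3*z*(-x + y)) dy = (3*z) dy, which multiplied by dx ∧ dz gives (-3*z) dx ∧ dy ∧ dz
Collecting like 3-forms: d(omega) = (y - 3*z) dx ∧ dy ∧ dz.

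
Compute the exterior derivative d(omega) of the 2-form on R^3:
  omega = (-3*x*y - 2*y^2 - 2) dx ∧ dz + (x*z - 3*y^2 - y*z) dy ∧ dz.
d(omega) = (3*x + 4*y + z) dx ∧ dy ∧ dz

For a 2-form omega = sum_{i<j} g_{ij} dx_i ∧ dx_j, the exterior derivative is
  d(omega) = sum_{i<j} d(g_{ij}) ∧ dx_i ∧ dx_j = sum_{i<j, k} (∂g_{ij}/∂x_k) dx_k ∧ dx_i ∧ dx_j.
Expand each term, using dx_k ∧ dx_i ∧ dx_j = sgn(permutation) dx_{(a)} ∧ dx_{(b)} ∧ dx_{(c)} with (a < b < c) sorted:
  d(-3*x*y - 2*y^2 - 2) includes (∂/∂y)(-3*x*y - 2*y^2 - 2) dy = (-3*x - 4*y) dy, which multiplied by dx ∧ dz gives (3*x + 4*y) dx ∧ dy ∧ dz
  d(x*z - 3*y^2 - y*z) includes (∂/∂x)(x*z - 3*y^2 - y*z) dx = (z) dx, which multiplied by dy ∧ dz gives (z) dx ∧ dy ∧ dz
Collecting like 3-forms: d(omega) = (3*x + 4*y + z) dx ∧ dy ∧ dz.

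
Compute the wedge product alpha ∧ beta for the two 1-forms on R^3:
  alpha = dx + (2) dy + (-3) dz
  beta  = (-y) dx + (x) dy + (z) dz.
alpha ∧ beta = (x + 2*y) dx ∧ dy + (-3*y + z) dx ∧ dz + (3*x + 2*z) dy ∧ dz

Distribute the wedge, using dx_i ∧ dx_j = -dx_j ∧ dx_i and dx_i ∧ dx_i = 0. For each pair (i, j) with i < j, the coefficient of dx_i ∧ dx_j in alpha ∧ beta is (alpha_i * beta_j - alpha_j * beta_i). Collecting: alpha ∧ beta = (x + 2*y) dx ∧ dy + (-3*y + z) dx ∧ dz + (3*x + 2*z) dy ∧ dz.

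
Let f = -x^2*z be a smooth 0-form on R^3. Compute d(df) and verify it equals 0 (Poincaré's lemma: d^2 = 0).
d(df) = 0

Step 1: df = sum_i (∂f/∂x_i) dx_i = (-2*x*z) dx + (0) dy + (-x^2) dz.
Step 2: Apply d again. Using the 1-form formula, the coefficient of dx ∧ dy in d(df) is ∂^2 f/∂x ∂y - ∂^2 f/∂y ∂x = (0) - (0) = 0 (equality of mixed partials for smooth f).
Similarly for dx ∧ dz and dy ∧ dz — all coefficients vanish. So d(df) = 0.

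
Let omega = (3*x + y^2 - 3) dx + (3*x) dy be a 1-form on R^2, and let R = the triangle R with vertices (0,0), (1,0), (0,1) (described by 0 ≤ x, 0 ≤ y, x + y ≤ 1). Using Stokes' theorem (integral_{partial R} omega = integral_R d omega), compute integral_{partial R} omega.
integral_(partial R) omega = 7/6

Stokes: integral_partial_R omega = integral_R d omega with d omega = (∂Q/∂x - ∂P/∂y) dx ∧ dy.
  ∂Q/∂x = 3
  ∂P/∂y = 2*y
  integrand = ∂Q/∂x - ∂P/∂y = 3 - 2*y.
Integrating over R: integral_0^1 integral_0^{1-x} (3 - 2*y) dy dx = 7/6.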